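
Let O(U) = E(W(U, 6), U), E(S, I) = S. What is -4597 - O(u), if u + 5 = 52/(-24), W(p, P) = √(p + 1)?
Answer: -4597 - I*√222/6 ≈ -4597.0 - 2.4833*I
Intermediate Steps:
W(p, P) = √(1 + p)
u = -43/6 (u = -5 + 52/(-24) = -5 + 52*(-1/24) = -5 - 13/6 = -43/6 ≈ -7.1667)
O(U) = √(1 + U)
-4597 - O(u) = -4597 - √(1 - 43/6) = -4597 - √(-37/6) = -4597 - I*√222/6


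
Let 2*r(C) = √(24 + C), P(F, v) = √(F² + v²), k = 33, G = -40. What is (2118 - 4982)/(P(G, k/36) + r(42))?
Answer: -34368/(√230521 + 6*√66) ≈ -64.984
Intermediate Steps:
r(C) = √(24 + C)/2
(2118 - 4982)/(P(G, k/36) + r(42)) = (2118 - 4982)/(√((-40)² + (33/36)²) + √(24 + 42)/2) = -2864/(√(1600 + (33*(1/36))²) + √66/2) = -2864/(√(1600 + (11/12)²) + √66/2) = -2864/(√(1600 + 121/144) + √66/2) = -2864/(√(230521/144) + √66/2) = -2864/(√230521/12 + √66/2) = -2864/(√66/2 + √230521/12)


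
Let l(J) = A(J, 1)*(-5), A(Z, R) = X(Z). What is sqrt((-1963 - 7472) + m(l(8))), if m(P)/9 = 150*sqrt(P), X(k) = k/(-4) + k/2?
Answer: sqrt(-9435 + 1350*I*sqrt(10)) ≈ 21.458 + 99.476*I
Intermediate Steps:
X(k) = k/4 (X(k) = k*(-1/4) + k*(1/2) = -k/4 + k/2 = k/4)
A(Z, R) = Z/4
l(J) = -5*J/4 (l(J) = (J/4)*(-5) = -5*J/4)
m(P) = 1350*sqrt(P) (m(P) = 9*(150*sqrt(P)) = 1350*sqrt(P))
sqrt((-1963 - 7472) + m(l(8))) = sqrt((-1963 - 7472) + 1350*sqrt(-5/4*8)) = sqrt(-9435 + 1350*sqrt(-10)) = sqrt(-9435 + 1350*(I*sqrt(10))) = sqrt(-9435 + 1350*I*sqrt(10))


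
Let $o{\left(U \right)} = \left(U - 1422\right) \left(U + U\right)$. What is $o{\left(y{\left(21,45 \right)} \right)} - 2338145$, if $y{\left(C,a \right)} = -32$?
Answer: $-2245089$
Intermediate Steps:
$o{\left(U \right)} = 2 U \left(-1422 + U\right)$ ($o{\left(U \right)} = \left(-1422 + U\right) 2 U = 2 U \left(-1422 + U\right)$)
$o{\left(y{\left(21,45 \right)} \right)} - 2338145 = 2 \left(-32\right) \left(-1422 - 32\right) - 2338145 = 2 \left(-32\right) \left(-1454\right) - 2338145 = 93056 - 2338145 = -2245089$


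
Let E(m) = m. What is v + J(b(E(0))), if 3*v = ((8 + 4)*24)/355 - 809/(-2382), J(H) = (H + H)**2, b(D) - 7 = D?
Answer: 498191891/2536830 ≈ 196.38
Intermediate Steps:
b(D) = 7 + D
J(H) = 4*H**2 (J(H) = (2*H)**2 = 4*H**2)
v = 973211/2536830 (v = (((8 + 4)*24)/355 - 809/(-2382))/3 = ((12*24)*(1/355) - 809*(-1/2382))/3 = (288*(1/355) + 809/2382)/3 = (288/355 + 809/2382)/3 = (1/3)*(973211/845610) = 973211/2536830 ≈ 0.38363)
v + J(b(E(0))) = 973211/2536830 + 4*(7 + 0)**2 = 973211/2536830 + 4*7**2 = 973211/2536830 + 4*49 = 973211/2536830 + 196 = 498191891/2536830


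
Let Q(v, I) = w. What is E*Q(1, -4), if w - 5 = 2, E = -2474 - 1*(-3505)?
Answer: 7217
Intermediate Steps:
E = 1031 (E = -2474 + 3505 = 1031)
w = 7 (w = 5 + 2 = 7)
Q(v, I) = 7
E*Q(1, -4) = 1031*7 = 7217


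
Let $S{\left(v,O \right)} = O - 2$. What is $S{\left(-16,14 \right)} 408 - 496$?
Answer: $4400$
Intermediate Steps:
$S{\left(v,O \right)} = -2 + O$
$S{\left(-16,14 \right)} 408 - 496 = \left(-2 + 14\right) 408 - 496 = 12 \cdot 408 - 496 = 4896 - 496 = 4400$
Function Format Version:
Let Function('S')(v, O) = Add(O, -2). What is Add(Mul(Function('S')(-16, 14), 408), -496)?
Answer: 4400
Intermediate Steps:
Function('S')(v, O) = Add(-2, O)
Add(Mul(Function('S')(-16, 14), 408), -496) = Add(Mul(Add(-2, 14), 408), -496) = Add(Mul(12, 408), -496) = Add(4896, -496) = 4400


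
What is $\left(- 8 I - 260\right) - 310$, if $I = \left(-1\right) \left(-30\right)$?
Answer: $-810$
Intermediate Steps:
$I = 30$
$\left(- 8 I - 260\right) - 310 = \left(\left(-8\right) 30 - 260\right) - 310 = \left(-240 - 260\right) - 310 = -500 - 310 = -810$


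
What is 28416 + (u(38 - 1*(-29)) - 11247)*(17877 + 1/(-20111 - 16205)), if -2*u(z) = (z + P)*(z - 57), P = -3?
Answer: -7508508866821/36316 ≈ -2.0675e+8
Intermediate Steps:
u(z) = -(-57 + z)*(-3 + z)/2 (u(z) = -(z - 3)*(z - 57)/2 = -(-3 + z)*(-57 + z)/2 = -(-57 + z)*(-3 + z)/2)
28416 + (u(38 - 1*(-29)) - 11247)*(17877 + 1/(-20111 - 16205)) = 28416 + ((-171/2 + 30*(38 - 1*(-29)) - (38 - 1*(-29))²/2) - 11247)*(17877 + 1/(-20111 - 16205)) = 28416 + ((-171/2 + 30*(38 + 29) - (38 + 29)²/2) - 11247)*(17877 + 1/(-36316)) = 28416 + ((-171/2 + 30*67 - ½*67²) - 11247)*(17877 - 1/36316) = 28416 + ((-171/2 + 2010 - ½*4489) - 11247)*(649221131/36316) = 28416 + ((-171/2 + 2010 - 4489/2) - 11247)*(649221131/36316) = 28416 + (-320 - 11247)*(649221131/36316) = 28416 - 11567*649221131/36316 = 28416 - 7509540822277/36316 = -7508508866821/36316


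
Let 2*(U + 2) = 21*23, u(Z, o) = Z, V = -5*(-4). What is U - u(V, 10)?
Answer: 439/2 ≈ 219.50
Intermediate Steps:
V = 20
U = 479/2 (U = -2 + (21*23)/2 = -2 + (½)*483 = -2 + 483/2 = 479/2 ≈ 239.50)
U - u(V, 10) = 479/2 - 1*20 = 479/2 - 20 = 439/2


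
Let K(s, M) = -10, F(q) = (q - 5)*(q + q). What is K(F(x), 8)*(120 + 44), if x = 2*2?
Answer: -1640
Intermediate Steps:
x = 4
F(q) = 2*q*(-5 + q) (F(q) = (-5 + q)*(2*q) = 2*q*(-5 + q))
K(F(x), 8)*(120 + 44) = -10*(120 + 44) = -10*164 = -1640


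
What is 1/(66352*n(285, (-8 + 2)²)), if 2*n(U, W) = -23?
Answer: -1/763048 ≈ -1.3105e-6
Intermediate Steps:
n(U, W) = -23/2 (n(U, W) = (½)*(-23) = -23/2)
1/(66352*n(285, (-8 + 2)²)) = 1/(66352*(-23/2)) = (1/66352)*(-2/23) = -1/763048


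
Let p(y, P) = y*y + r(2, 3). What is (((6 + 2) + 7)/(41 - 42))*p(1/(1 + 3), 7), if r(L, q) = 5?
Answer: -1215/16 ≈ -75.938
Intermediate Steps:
p(y, P) = 5 + y**2 (p(y, P) = y*y + 5 = y**2 + 5 = 5 + y**2)
(((6 + 2) + 7)/(41 - 42))*p(1/(1 + 3), 7) = (((6 + 2) + 7)/(41 - 42))*(5 + (1/(1 + 3))**2) = ((8 + 7)/(-1))*(5 + (1/4)**2) = (15*(-1))*(5 + (1/4)**2) = -15*(5 + 1/16) = -15*81/16 = -1215/16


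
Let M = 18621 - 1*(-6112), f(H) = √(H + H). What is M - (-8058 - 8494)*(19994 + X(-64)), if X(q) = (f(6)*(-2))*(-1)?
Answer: 330965421 + 66208*√3 ≈ 3.3108e+8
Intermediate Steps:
f(H) = √2*√H (f(H) = √(2*H) = √2*√H)
X(q) = 4*√3 (X(q) = ((√2*√6)*(-2))*(-1) = ((2*√3)*(-2))*(-1) = -4*√3*(-1) = 4*√3)
M = 24733 (M = 18621 + 6112 = 24733)
M - (-8058 - 8494)*(19994 + X(-64)) = 24733 - (-8058 - 8494)*(19994 + 4*√3) = 24733 - (-16552)*(19994 + 4*√3) = 24733 - (-330940688 - 66208*√3) = 24733 + (330940688 + 66208*√3) = 330965421 + 66208*√3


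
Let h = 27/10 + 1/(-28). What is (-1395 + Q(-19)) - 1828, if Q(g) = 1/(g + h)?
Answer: -7371141/2287 ≈ -3223.1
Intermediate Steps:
h = 373/140 (h = 27*(1/10) + 1*(-1/28) = 27/10 - 1/28 = 373/140 ≈ 2.6643)
Q(g) = 1/(373/140 + g) (Q(g) = 1/(g + 373/140) = 1/(373/140 + g))
(-1395 + Q(-19)) - 1828 = (-1395 + 140/(373 + 140*(-19))) - 1828 = (-1395 + 140/(373 - 2660)) - 1828 = (-1395 + 140/(-2287)) - 1828 = (-1395 + 140*(-1/2287)) - 1828 = (-1395 - 140/2287) - 1828 = -3190505/2287 - 1828 = -7371141/2287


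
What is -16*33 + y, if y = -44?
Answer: -572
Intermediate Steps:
-16*33 + y = -16*33 - 44 = -528 - 44 = -572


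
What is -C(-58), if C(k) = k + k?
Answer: 116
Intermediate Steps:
C(k) = 2*k
-C(-58) = -2*(-58) = -1*(-116) = 116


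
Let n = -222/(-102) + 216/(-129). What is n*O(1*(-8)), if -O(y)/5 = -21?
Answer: 38535/731 ≈ 52.715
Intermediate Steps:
n = 367/731 (n = -222*(-1/102) + 216*(-1/129) = 37/17 - 72/43 = 367/731 ≈ 0.50205)
O(y) = 105 (O(y) = -5*(-21) = 105)
n*O(1*(-8)) = (367/731)*105 = 38535/731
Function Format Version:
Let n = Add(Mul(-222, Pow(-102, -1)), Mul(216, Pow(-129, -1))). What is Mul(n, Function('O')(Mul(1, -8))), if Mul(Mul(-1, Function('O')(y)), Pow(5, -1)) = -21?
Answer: Rational(38535, 731) ≈ 52.715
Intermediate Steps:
n = Rational(367, 731) (n = Add(Mul(-222, Rational(-1, 102)), Mul(216, Rational(-1, 129))) = Add(Rational(37, 17), Rational(-72, 43)) = Rational(367, 731) ≈ 0.50205)
Function('O')(y) = 105 (Function('O')(y) = Mul(-5, -21) = 105)
Mul(n, Function('O')(Mul(1, -8))) = Mul(Rational(367, 731), 105) = Rational(38535, 731)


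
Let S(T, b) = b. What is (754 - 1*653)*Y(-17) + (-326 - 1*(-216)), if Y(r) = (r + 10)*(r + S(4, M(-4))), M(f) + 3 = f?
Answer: 16858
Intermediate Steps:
M(f) = -3 + f
Y(r) = (-7 + r)*(10 + r) (Y(r) = (r + 10)*(r + (-3 - 4)) = (10 + r)*(r - 7) = (10 + r)*(-7 + r) = (-7 + r)*(10 + r))
(754 - 1*653)*Y(-17) + (-326 - 1*(-216)) = (754 - 1*653)*(-70 + (-17)² + 3*(-17)) + (-326 - 1*(-216)) = (754 - 653)*(-70 + 289 - 51) + (-326 + 216) = 101*168 - 110 = 16968 - 110 = 16858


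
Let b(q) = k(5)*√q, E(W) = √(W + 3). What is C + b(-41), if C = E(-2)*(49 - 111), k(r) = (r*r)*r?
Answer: -62 + 125*I*√41 ≈ -62.0 + 800.39*I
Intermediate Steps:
E(W) = √(3 + W)
k(r) = r³ (k(r) = r²*r = r³)
C = -62 (C = √(3 - 2)*(49 - 111) = √1*(-62) = 1*(-62) = -62)
b(q) = 125*√q (b(q) = 5³*√q = 125*√q)
C + b(-41) = -62 + 125*√(-41) = -62 + 125*(I*√41) = -62 + 125*I*√41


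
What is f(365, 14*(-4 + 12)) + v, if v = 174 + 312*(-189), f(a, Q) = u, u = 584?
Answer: -58210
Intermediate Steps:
f(a, Q) = 584
v = -58794 (v = 174 - 58968 = -58794)
f(365, 14*(-4 + 12)) + v = 584 - 58794 = -58210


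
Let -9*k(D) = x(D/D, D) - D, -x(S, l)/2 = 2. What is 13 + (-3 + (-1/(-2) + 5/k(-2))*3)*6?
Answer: 409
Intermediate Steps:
x(S, l) = -4 (x(S, l) = -2*2 = -4)
k(D) = 4/9 + D/9 (k(D) = -(-4 - D)/9 = 4/9 + D/9)
13 + (-3 + (-1/(-2) + 5/k(-2))*3)*6 = 13 + (-3 + (-1/(-2) + 5/(4/9 + (1/9)*(-2)))*3)*6 = 13 + (-3 + (-1*(-1/2) + 5/(4/9 - 2/9))*3)*6 = 13 + (-3 + (1/2 + 5/(2/9))*3)*6 = 13 + (-3 + (1/2 + 5*(9/2))*3)*6 = 13 + (-3 + (1/2 + 45/2)*3)*6 = 13 + (-3 + 23*3)*6 = 13 + (-3 + 69)*6 = 13 + 66*6 = 13 + 396 = 409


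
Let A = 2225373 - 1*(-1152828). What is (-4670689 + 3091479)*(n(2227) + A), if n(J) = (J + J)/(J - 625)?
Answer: -4273249446669880/801 ≈ -5.3349e+12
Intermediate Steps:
A = 3378201 (A = 2225373 + 1152828 = 3378201)
n(J) = 2*J/(-625 + J) (n(J) = (2*J)/(-625 + J) = 2*J/(-625 + J))
(-4670689 + 3091479)*(n(2227) + A) = (-4670689 + 3091479)*(2*2227/(-625 + 2227) + 3378201) = -1579210*(2*2227/1602 + 3378201) = -1579210*(2*2227*(1/1602) + 3378201) = -1579210*(2227/801 + 3378201) = -1579210*2705941228/801 = -4273249446669880/801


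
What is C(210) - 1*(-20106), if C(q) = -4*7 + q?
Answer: 20288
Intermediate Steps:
C(q) = -28 + q
C(210) - 1*(-20106) = (-28 + 210) - 1*(-20106) = 182 + 20106 = 20288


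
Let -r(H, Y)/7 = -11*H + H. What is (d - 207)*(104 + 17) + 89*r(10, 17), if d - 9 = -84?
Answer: 28178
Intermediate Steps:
d = -75 (d = 9 - 84 = -75)
r(H, Y) = 70*H (r(H, Y) = -7*(-11*H + H) = -(-70)*H = 70*H)
(d - 207)*(104 + 17) + 89*r(10, 17) = (-75 - 207)*(104 + 17) + 89*(70*10) = -282*121 + 89*700 = -34122 + 62300 = 28178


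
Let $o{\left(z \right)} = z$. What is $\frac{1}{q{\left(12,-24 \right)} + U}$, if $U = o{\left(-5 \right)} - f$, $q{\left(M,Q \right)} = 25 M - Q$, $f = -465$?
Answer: $\frac{1}{784} \approx 0.0012755$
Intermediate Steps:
$q{\left(M,Q \right)} = - Q + 25 M$
$U = 460$ ($U = -5 - -465 = -5 + 465 = 460$)
$\frac{1}{q{\left(12,-24 \right)} + U} = \frac{1}{\left(\left(-1\right) \left(-24\right) + 25 \cdot 12\right) + 460} = \frac{1}{\left(24 + 300\right) + 460} = \frac{1}{324 + 460} = \frac{1}{784}$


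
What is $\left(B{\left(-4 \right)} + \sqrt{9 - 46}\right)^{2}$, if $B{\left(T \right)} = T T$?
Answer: $\left(16 + i \sqrt{37}\right)^{2} \approx 219.0 + 194.65 i$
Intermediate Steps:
$B{\left(T \right)} = T^{2}$
$\left(B{\left(-4 \right)} + \sqrt{9 - 46}\right)^{2} = \left(\left(-4\right)^{2} + \sqrt{9 - 46}\right)^{2} = \left(16 + \sqrt{9 - 46}\right)^{2} = \left(16 + \sqrt{-37}\right)^{2} = \left(16 + i \sqrt{37}\right)^{2}$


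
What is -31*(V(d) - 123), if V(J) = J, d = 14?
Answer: 3379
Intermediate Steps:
-31*(V(d) - 123) = -31*(14 - 123) = -31*(-109) = 3379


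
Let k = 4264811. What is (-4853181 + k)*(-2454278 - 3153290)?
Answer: 3299324784160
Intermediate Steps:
(-4853181 + k)*(-2454278 - 3153290) = (-4853181 + 4264811)*(-2454278 - 3153290) = -588370*(-5607568) = 3299324784160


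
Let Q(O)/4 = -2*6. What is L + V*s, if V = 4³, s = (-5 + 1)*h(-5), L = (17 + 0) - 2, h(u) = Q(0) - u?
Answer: 11023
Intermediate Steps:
Q(O) = -48 (Q(O) = 4*(-2*6) = 4*(-12) = -48)
h(u) = -48 - u
L = 15 (L = 17 - 2 = 15)
s = 172 (s = (-5 + 1)*(-48 - 1*(-5)) = -4*(-48 + 5) = -4*(-43) = 172)
V = 64
L + V*s = 15 + 64*172 = 15 + 11008 = 11023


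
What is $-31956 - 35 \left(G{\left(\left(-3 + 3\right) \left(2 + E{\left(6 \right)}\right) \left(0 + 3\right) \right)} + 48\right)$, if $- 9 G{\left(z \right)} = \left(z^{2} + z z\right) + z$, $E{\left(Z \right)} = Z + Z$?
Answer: $-33636$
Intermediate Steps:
$E{\left(Z \right)} = 2 Z$
$G{\left(z \right)} = - \frac{2 z^{2}}{9} - \frac{z}{9}$ ($G{\left(z \right)} = - \frac{\left(z^{2} + z z\right) + z}{9} = - \frac{\left(z^{2} + z^{2}\right) + z}{9} = - \frac{2 z^{2} + z}{9} = - \frac{z + 2 z^{2}}{9} = - \frac{2 z^{2}}{9} - \frac{z}{9}$)
$-31956 - 35 \left(G{\left(\left(-3 + 3\right) \left(2 + E{\left(6 \right)}\right) \left(0 + 3\right) \right)} + 48\right) = -31956 - 35 \left(- \frac{\left(-3 + 3\right) \left(2 + 2 \cdot 6\right) \left(0 + 3\right) \left(1 + 2 \left(-3 + 3\right) \left(2 + 2 \cdot 6\right) \left(0 + 3\right)\right)}{9} + 48\right) = -31956 - 35 \left(- \frac{0 \left(2 + 12\right) 3 \left(1 + 2 \cdot 0 \left(2 + 12\right) 3\right)}{9} + 48\right) = -31956 - 35 \left(- \frac{0 \cdot 14 \cdot 3 \left(1 + 2 \cdot 0 \cdot 14 \cdot 3\right)}{9} + 48\right) = -31956 - 35 \left(- \frac{0 \cdot 42 \left(1 + 2 \cdot 0 \cdot 42\right)}{9} + 48\right) = -31956 - 35 \left(\left(- \frac{1}{9}\right) 0 \left(1 + 2 \cdot 0\right) + 48\right) = -31956 - 35 \left(\left(- \frac{1}{9}\right) 0 \left(1 + 0\right) + 48\right) = -31956 - 35 \left(\left(- \frac{1}{9}\right) 0 \cdot 1 + 48\right) = -31956 - 35 \left(0 + 48\right) = -31956 - 1680 = -33636$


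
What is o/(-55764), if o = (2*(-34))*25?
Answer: 425/13941 ≈ 0.030486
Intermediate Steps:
o = -1700 (o = -68*25 = -1700)
o/(-55764) = -1700/(-55764) = -1700*(-1/55764) = 425/13941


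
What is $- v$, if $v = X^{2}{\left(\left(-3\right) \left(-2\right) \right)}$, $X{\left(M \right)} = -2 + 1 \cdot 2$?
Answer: $0$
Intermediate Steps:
$X{\left(M \right)} = 0$ ($X{\left(M \right)} = -2 + 2 = 0$)
$v = 0$ ($v = 0^{2} = 0$)
$- v = \left(-1\right) 0 = 0$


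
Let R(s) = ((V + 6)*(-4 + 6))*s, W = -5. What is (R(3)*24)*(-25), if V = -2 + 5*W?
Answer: 75600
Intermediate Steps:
V = -27 (V = -2 + 5*(-5) = -2 - 25 = -27)
R(s) = -42*s (R(s) = ((-27 + 6)*(-4 + 6))*s = (-21*2)*s = -42*s)
(R(3)*24)*(-25) = (-42*3*24)*(-25) = -126*24*(-25) = -3024*(-25) = 75600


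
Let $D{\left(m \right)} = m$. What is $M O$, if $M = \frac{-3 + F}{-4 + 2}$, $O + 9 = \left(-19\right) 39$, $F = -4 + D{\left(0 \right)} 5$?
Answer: $-2625$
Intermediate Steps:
$F = -4$ ($F = -4 + 0 \cdot 5 = -4 + 0 = -4$)
$O = -750$ ($O = -9 - 741 = -750$)
$M = \frac{7}{2}$ ($M = \frac{-3 - 4}{-4 + 2} = - \frac{7}{-2} = \left(-7\right) \left(- \frac{1}{2}\right) = \frac{7}{2} \approx 3.5$)
$M O = \frac{7}{2} \left(-750\right) = -2625$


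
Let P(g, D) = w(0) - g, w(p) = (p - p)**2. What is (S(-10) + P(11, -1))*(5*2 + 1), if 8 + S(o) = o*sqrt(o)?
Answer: -209 - 110*I*sqrt(10) ≈ -209.0 - 347.85*I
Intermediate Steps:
w(p) = 0 (w(p) = 0**2 = 0)
P(g, D) = -g (P(g, D) = 0 - g = -g)
S(o) = -8 + o**(3/2) (S(o) = -8 + o*sqrt(o) = -8 + o**(3/2))
(S(-10) + P(11, -1))*(5*2 + 1) = ((-8 + (-10)**(3/2)) - 1*11)*(5*2 + 1) = ((-8 - 10*I*sqrt(10)) - 11)*(10 + 1) = (-19 - 10*I*sqrt(10))*11 = -209 - 110*I*sqrt(10)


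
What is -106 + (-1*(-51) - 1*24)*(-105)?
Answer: -2941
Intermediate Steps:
-106 + (-1*(-51) - 1*24)*(-105) = -106 + (51 - 24)*(-105) = -106 + 27*(-105) = -106 - 2835 = -2941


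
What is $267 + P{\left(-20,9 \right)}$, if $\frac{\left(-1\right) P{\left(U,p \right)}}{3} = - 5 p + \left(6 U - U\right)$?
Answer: $702$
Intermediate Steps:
$P{\left(U,p \right)} = - 15 U + 15 p$ ($P{\left(U,p \right)} = - 3 \left(- 5 p + \left(6 U - U\right)\right) = - 3 \left(- 5 p + 5 U\right) = - 15 U + 15 p$)
$267 + P{\left(-20,9 \right)} = 267 + \left(\left(-15\right) \left(-20\right) + 15 \cdot 9\right) = 267 + \left(300 + 135\right) = 267 + 435 = 702$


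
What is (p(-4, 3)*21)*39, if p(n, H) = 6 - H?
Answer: 2457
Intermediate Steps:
(p(-4, 3)*21)*39 = ((6 - 1*3)*21)*39 = ((6 - 3)*21)*39 = (3*21)*39 = 63*39 = 2457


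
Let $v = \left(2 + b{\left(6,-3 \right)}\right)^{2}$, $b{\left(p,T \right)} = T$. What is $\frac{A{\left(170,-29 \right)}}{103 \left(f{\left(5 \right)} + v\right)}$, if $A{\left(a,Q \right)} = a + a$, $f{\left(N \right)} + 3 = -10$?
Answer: $- \frac{85}{309} \approx -0.27508$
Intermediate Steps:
$f{\left(N \right)} = -13$ ($f{\left(N \right)} = -3 - 10 = -13$)
$A{\left(a,Q \right)} = 2 a$
$v = 1$ ($v = \left(2 - 3\right)^{2} = \left(-1\right)^{2} = 1$)
$\frac{A{\left(170,-29 \right)}}{103 \left(f{\left(5 \right)} + v\right)} = \frac{2 \cdot 170}{103 \left(-13 + 1\right)} = \frac{340}{103 \left(-12\right)} = \frac{340}{-1236} = 340 \left(- \frac{1}{1236}\right) = - \frac{85}{309}$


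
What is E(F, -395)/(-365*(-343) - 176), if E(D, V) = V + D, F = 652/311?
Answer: -13577/4320101 ≈ -0.0031428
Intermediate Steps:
F = 652/311 (F = 652*(1/311) = 652/311 ≈ 2.0965)
E(D, V) = D + V
E(F, -395)/(-365*(-343) - 176) = (652/311 - 395)/(-365*(-343) - 176) = -122193/(311*(125195 - 176)) = -122193/311/125019 = -122193/311*1/125019 = -13577/4320101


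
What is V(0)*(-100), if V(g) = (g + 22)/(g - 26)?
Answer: 1100/13 ≈ 84.615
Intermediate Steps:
V(g) = (22 + g)/(-26 + g)
V(0)*(-100) = ((22 + 0)/(-26 + 0))*(-100) = (22/(-26))*(-100) = -1/26*22*(-100) = -11/13*(-100) = 1100/13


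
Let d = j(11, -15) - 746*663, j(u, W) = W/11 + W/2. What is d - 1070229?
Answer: -34426389/22 ≈ -1.5648e+6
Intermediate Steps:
j(u, W) = 13*W/22 (j(u, W) = W*(1/11) + W*(½) = W/11 + W/2 = 13*W/22)
d = -10881351/22 (d = (13/22)*(-15) - 746*663 = -195/22 - 494598 = -10881351/22 ≈ -4.9461e+5)
d - 1070229 = -10881351/22 - 1070229 = -34426389/22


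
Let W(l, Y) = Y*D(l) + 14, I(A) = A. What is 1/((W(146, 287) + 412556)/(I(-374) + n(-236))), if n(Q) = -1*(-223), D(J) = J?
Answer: -151/454472 ≈ -0.00033225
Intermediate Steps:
n(Q) = 223
W(l, Y) = 14 + Y*l (W(l, Y) = Y*l + 14 = 14 + Y*l)
1/((W(146, 287) + 412556)/(I(-374) + n(-236))) = 1/(((14 + 287*146) + 412556)/(-374 + 223)) = 1/(((14 + 41902) + 412556)/(-151)) = 1/((41916 + 412556)*(-1/151)) = 1/(454472*(-1/151)) = 1/(-454472/151) = -151/454472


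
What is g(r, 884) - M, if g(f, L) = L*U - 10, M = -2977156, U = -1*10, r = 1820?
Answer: 2968306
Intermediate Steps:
U = -10
g(f, L) = -10 - 10*L (g(f, L) = L*(-10) - 10 = -10*L - 10 = -10 - 10*L)
g(r, 884) - M = (-10 - 10*884) - 1*(-2977156) = (-10 - 8840) + 2977156 = -8850 + 2977156 = 2968306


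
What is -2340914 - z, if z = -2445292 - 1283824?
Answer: 1388202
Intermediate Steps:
z = -3729116
-2340914 - z = -2340914 - 1*(-3729116) = -2340914 + 3729116 = 1388202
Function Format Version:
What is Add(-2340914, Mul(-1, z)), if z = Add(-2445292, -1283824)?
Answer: 1388202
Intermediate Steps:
z = -3729116
Add(-2340914, Mul(-1, z)) = Add(-2340914, Mul(-1, -3729116)) = Add(-2340914, 3729116) = 1388202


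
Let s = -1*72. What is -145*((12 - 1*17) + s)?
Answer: 11165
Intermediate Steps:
s = -72
-145*((12 - 1*17) + s) = -145*((12 - 1*17) - 72) = -145*((12 - 17) - 72) = -145*(-5 - 72) = -145*(-77) = 11165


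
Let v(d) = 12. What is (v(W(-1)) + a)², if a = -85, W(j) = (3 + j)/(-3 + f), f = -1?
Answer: 5329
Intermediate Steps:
W(j) = -¾ - j/4 (W(j) = (3 + j)/(-3 - 1) = (3 + j)/(-4) = (3 + j)*(-¼) = -¾ - j/4)
(v(W(-1)) + a)² = (12 - 85)² = (-73)² = 5329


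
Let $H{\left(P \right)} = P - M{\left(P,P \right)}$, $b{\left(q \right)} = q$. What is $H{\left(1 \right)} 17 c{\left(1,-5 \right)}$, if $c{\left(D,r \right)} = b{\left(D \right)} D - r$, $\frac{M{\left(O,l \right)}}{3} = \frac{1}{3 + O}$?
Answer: $\frac{51}{2} \approx 25.5$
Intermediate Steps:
$M{\left(O,l \right)} = \frac{3}{3 + O}$
$c{\left(D,r \right)} = D^{2} - r$ ($c{\left(D,r \right)} = D D - r = D^{2} - r$)
$H{\left(P \right)} = P - \frac{3}{3 + P}$
$H{\left(1 \right)} 17 c{\left(1,-5 \right)} = \frac{-3 + 1 \left(3 + 1\right)}{3 + 1} \cdot 17 \left(1^{2} - -5\right) = \frac{-3 + 1 \cdot 4}{4} \cdot 17 \left(1 + 5\right) = \frac{-3 + 4}{4} \cdot 17 \cdot 6 = \frac{1}{4} \cdot 1 \cdot 17 \cdot 6 = \frac{1}{4} \cdot 17 \cdot 6 = \frac{17}{4} \cdot 6 = \frac{51}{2}$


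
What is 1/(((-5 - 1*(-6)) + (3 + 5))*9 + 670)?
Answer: 1/751 ≈ 0.0013316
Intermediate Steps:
1/(((-5 - 1*(-6)) + (3 + 5))*9 + 670) = 1/(((-5 + 6) + 8)*9 + 670) = 1/((1 + 8)*9 + 670) = 1/(9*9 + 670) = 1/(81 + 670) = 1/751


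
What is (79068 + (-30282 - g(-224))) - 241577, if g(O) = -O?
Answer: -193015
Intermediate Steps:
(79068 + (-30282 - g(-224))) - 241577 = (79068 + (-30282 - (-1)*(-224))) - 241577 = (79068 + (-30282 - 1*224)) - 241577 = (79068 + (-30282 - 224)) - 241577 = (79068 - 30506) - 241577 = 48562 - 241577 = -193015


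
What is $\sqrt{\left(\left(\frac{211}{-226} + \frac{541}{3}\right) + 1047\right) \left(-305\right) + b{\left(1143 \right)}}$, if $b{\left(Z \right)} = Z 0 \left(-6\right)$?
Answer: $\frac{i \sqrt{171945678210}}{678} \approx 611.6 i$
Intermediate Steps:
$b{\left(Z \right)} = 0$ ($b{\left(Z \right)} = 0 \left(-6\right) = 0$)
$\sqrt{\left(\left(\frac{211}{-226} + \frac{541}{3}\right) + 1047\right) \left(-305\right) + b{\left(1143 \right)}} = \sqrt{\left(\left(\frac{211}{-226} + \frac{541}{3}\right) + 1047\right) \left(-305\right) + 0} = \sqrt{\left(\left(211 \left(- \frac{1}{226}\right) + 541 \cdot \frac{1}{3}\right) + 1047\right) \left(-305\right) + 0} = \sqrt{\left(\left(- \frac{211}{226} + \frac{541}{3}\right) + 1047\right) \left(-305\right) + 0} = \sqrt{\left(\frac{121633}{678} + 1047\right) \left(-305\right) + 0} = \sqrt{\frac{831499}{678} \left(-305\right) + 0} = \sqrt{- \frac{253607195}{678} + 0} = \sqrt{- \frac{253607195}{678}} = \frac{i \sqrt{171945678210}}{678}$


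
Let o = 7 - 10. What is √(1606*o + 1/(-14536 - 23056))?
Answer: I*√1702149379286/18796 ≈ 69.412*I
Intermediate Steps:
o = -3
√(1606*o + 1/(-14536 - 23056)) = √(1606*(-3) + 1/(-14536 - 23056)) = √(-4818 + 1/(-37592)) = √(-4818 - 1/37592) = √(-181118257/37592) = I*√1702149379286/18796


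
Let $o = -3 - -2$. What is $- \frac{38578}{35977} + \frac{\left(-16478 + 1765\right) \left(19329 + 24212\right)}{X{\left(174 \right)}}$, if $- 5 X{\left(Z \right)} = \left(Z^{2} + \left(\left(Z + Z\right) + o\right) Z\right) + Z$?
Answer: $\frac{115234196823121}{3267718956} \approx 35264.0$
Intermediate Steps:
$o = -1$ ($o = -3 + 2 = -1$)
$X{\left(Z \right)} = - \frac{Z}{5} - \frac{Z^{2}}{5} - \frac{Z \left(-1 + 2 Z\right)}{5}$ ($X{\left(Z \right)} = - \frac{\left(Z^{2} + \left(\left(Z + Z\right) - 1\right) Z\right) + Z}{5} = - \frac{\left(Z^{2} + \left(2 Z - 1\right) Z\right) + Z}{5} = - \frac{\left(Z^{2} + \left(-1 + 2 Z\right) Z\right) + Z}{5} = - \frac{\left(Z^{2} + Z \left(-1 + 2 Z\right)\right) + Z}{5} = - \frac{Z + Z^{2} + Z \left(-1 + 2 Z\right)}{5} = - \frac{Z}{5} - \frac{Z^{2}}{5} - \frac{Z \left(-1 + 2 Z\right)}{5}$)
$- \frac{38578}{35977} + \frac{\left(-16478 + 1765\right) \left(19329 + 24212\right)}{X{\left(174 \right)}} = - \frac{38578}{35977} + \frac{\left(-16478 + 1765\right) \left(19329 + 24212\right)}{\left(- \frac{3}{5}\right) 174^{2}} = \left(-38578\right) \frac{1}{35977} + \frac{\left(-14713\right) 43541}{\left(- \frac{3}{5}\right) 30276} = - \frac{38578}{35977} - \frac{640618733}{- \frac{90828}{5}} = - \frac{38578}{35977} - - \frac{3203093665}{90828} = - \frac{38578}{35977} + \frac{3203093665}{90828} = \frac{115234196823121}{3267718956}$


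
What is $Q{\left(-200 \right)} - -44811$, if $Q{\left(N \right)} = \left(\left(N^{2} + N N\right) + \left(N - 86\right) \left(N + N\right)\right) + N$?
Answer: $239011$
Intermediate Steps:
$Q{\left(N \right)} = N + 2 N^{2} + 2 N \left(-86 + N\right)$ ($Q{\left(N \right)} = \left(\left(N^{2} + N^{2}\right) + \left(-86 + N\right) 2 N\right) + N = \left(2 N^{2} + 2 N \left(-86 + N\right)\right) + N = N + 2 N^{2} + 2 N \left(-86 + N\right)$)
$Q{\left(-200 \right)} - -44811 = - 200 \left(-171 + 4 \left(-200\right)\right) - -44811 = - 200 \left(-171 - 800\right) + 44811 = \left(-200\right) \left(-971\right) + 44811 = 194200 + 44811 = 239011$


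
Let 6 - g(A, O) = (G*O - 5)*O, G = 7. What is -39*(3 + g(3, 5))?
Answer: 5499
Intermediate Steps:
g(A, O) = 6 - O*(-5 + 7*O) (g(A, O) = 6 - (7*O - 5)*O = 6 - (-5 + 7*O)*O = 6 - O*(-5 + 7*O))
-39*(3 + g(3, 5)) = -39*(3 + (6 - 7*5² + 5*5)) = -39*(3 + (6 - 7*25 + 25)) = -39*(3 + (6 - 175 + 25)) = -39*(3 - 144) = -39*(-141) = 5499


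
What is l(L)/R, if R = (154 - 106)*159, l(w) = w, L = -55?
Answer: -55/7632 ≈ -0.0072065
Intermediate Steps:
R = 7632 (R = 48*159 = 7632)
l(L)/R = -55/7632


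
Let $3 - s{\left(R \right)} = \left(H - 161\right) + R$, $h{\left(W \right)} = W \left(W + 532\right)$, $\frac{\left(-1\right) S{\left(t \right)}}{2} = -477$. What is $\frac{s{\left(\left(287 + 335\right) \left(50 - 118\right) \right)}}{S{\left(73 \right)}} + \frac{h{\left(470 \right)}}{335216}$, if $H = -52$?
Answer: $\frac{1837497419}{39974508} \approx 45.967$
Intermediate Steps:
$S{\left(t \right)} = 954$ ($S{\left(t \right)} = \left(-2\right) \left(-477\right) = 954$)
$h{\left(W \right)} = W \left(532 + W\right)$
$s{\left(R \right)} = 216 - R$ ($s{\left(R \right)} = 3 - \left(\left(-52 - 161\right) + R\right) = 3 - \left(-213 + R\right) = 216 - R$)
$\frac{s{\left(\left(287 + 335\right) \left(50 - 118\right) \right)}}{S{\left(73 \right)}} + \frac{h{\left(470 \right)}}{335216} = \frac{216 - \left(287 + 335\right) \left(50 - 118\right)}{954} + \frac{470 \left(532 + 470\right)}{335216} = \left(216 - 622 \left(-68\right)\right) \frac{1}{954} + 470 \cdot 1002 \cdot \frac{1}{335216} = \left(216 - -42296\right) \frac{1}{954} + 470940 \cdot \frac{1}{335216} = \left(216 + 42296\right) \frac{1}{954} + \frac{117735}{83804} = 42512 \cdot \frac{1}{954} + \frac{117735}{83804} = \frac{21256}{477} + \frac{117735}{83804} = \frac{1837497419}{39974508}$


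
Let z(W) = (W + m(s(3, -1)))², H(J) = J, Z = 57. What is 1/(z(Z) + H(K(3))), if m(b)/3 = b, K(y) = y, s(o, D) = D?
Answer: 1/2919 ≈ 0.00034258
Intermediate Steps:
m(b) = 3*b
z(W) = (-3 + W)² (z(W) = (W + 3*(-1))² = (W - 3)² = (-3 + W)²)
1/(z(Z) + H(K(3))) = 1/((-3 + 57)² + 3) = 1/(54² + 3) = 1/(2916 + 3) = 1/2919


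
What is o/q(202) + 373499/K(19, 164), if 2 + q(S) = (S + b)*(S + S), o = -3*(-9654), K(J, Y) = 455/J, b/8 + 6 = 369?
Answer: 212019849026/13593905 ≈ 15597.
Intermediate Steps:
b = 2904 (b = -48 + 8*369 = -48 + 2952 = 2904)
o = 28962
q(S) = -2 + 2*S*(2904 + S) (q(S) = -2 + (S + 2904)*(S + S) = -2 + (2904 + S)*(2*S) = -2 + 2*S*(2904 + S))
o/q(202) + 373499/K(19, 164) = 28962/(-2 + 2*202² + 5808*202) + 373499/((455/19)) = 28962/(-2 + 2*40804 + 1173216) + 373499/((455*(1/19))) = 28962/(-2 + 81608 + 1173216) + 373499/(455/19) = 28962/1254822 + 373499*(19/455) = 28962*(1/1254822) + 1013783/65 = 4827/209137 + 1013783/65 = 212019849026/13593905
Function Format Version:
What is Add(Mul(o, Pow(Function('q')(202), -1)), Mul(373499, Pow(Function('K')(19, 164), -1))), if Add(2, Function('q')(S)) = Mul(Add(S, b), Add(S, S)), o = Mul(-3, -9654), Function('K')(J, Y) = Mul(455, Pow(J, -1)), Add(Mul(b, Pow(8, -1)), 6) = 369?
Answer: Rational(212019849026, 13593905) ≈ 15597.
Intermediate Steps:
b = 2904 (b = Add(-48, Mul(8, 369)) = Add(-48, 2952) = 2904)
o = 28962
Function('q')(S) = Add(-2, Mul(2, S, Add(2904, S))) (Function('q')(S) = Add(-2, Mul(Add(S, 2904), Add(S, S))) = Add(-2, Mul(Add(2904, S), Mul(2, S))) = Add(-2, Mul(2, S, Add(2904, S))))
Add(Mul(o, Pow(Function('q')(202), -1)), Mul(373499, Pow(Function('K')(19, 164), -1))) = Add(Mul(28962, Pow(Add(-2, Mul(2, Pow(202, 2)), Mul(5808, 202)), -1)), Mul(373499, Pow(Mul(455, Pow(19, -1)), -1))) = Add(Mul(28962, Pow(Add(-2, Mul(2, 40804), 1173216), -1)), Mul(373499, Pow(Mul(455, Rational(1, 19)), -1))) = Add(Mul(28962, Pow(Add(-2, 81608, 1173216), -1)), Mul(373499, Pow(Rational(455, 19), -1))) = Add(Mul(28962, Pow(1254822, -1)), Mul(373499, Rational(19, 455))) = Add(Mul(28962, Rational(1, 1254822)), Rational(1013783, 65)) = Add(Rational(4827, 209137), Rational(1013783, 65)) = Rational(212019849026, 13593905)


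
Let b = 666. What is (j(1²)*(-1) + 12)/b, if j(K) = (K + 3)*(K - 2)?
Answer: 8/333 ≈ 0.024024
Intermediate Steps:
j(K) = (-2 + K)*(3 + K) (j(K) = (3 + K)*(-2 + K) = (-2 + K)*(3 + K))
(j(1²)*(-1) + 12)/b = ((-6 + 1² + (1²)²)*(-1) + 12)/666 = ((-6 + 1 + 1²)*(-1) + 12)*(1/666) = ((-6 + 1 + 1)*(-1) + 12)*(1/666) = (-4*(-1) + 12)*(1/666) = (4 + 12)*(1/666) = 16*(1/666) = 8/333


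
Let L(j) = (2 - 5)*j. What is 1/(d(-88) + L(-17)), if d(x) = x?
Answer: -1/37 ≈ -0.027027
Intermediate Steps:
L(j) = -3*j
1/(d(-88) + L(-17)) = 1/(-88 - 3*(-17)) = 1/(-88 + 51) = 1/(-37) = -1/37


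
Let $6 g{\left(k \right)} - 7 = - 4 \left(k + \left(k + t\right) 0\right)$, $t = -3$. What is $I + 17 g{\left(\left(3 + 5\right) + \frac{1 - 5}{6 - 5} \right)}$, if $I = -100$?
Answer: $- \frac{251}{2} \approx -125.5$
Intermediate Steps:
$g{\left(k \right)} = \frac{7}{6} - \frac{2 k}{3}$ ($g{\left(k \right)} = \frac{7}{6} + \frac{\left(-4\right) \left(k + \left(k - 3\right) 0\right)}{6} = \frac{7}{6} + \frac{\left(-4\right) \left(k + \left(-3 + k\right) 0\right)}{6} = \frac{7}{6} + \frac{\left(-4\right) \left(k + 0\right)}{6} = \frac{7}{6} + \frac{\left(-4\right) k}{6} = \frac{7}{6} - \frac{2 k}{3}$)
$I + 17 g{\left(\left(3 + 5\right) + \frac{1 - 5}{6 - 5} \right)} = -100 + 17 \left(\frac{7}{6} - \frac{2 \left(\left(3 + 5\right) + \frac{1 - 5}{6 - 5}\right)}{3}\right) = -100 + 17 \left(\frac{7}{6} - \frac{2 \left(8 - \frac{4}{1}\right)}{3}\right) = -100 + 17 \left(\frac{7}{6} - \frac{2 \left(8 - 4\right)}{3}\right) = -100 + 17 \left(\frac{7}{6} - \frac{8}{3}\right) = -100 + 17 \left(- \frac{3}{2}\right) = -100 - \frac{51}{2} = - \frac{251}{2}$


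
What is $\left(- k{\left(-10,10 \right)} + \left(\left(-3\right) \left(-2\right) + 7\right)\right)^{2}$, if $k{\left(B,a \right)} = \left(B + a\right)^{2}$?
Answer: $169$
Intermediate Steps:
$\left(- k{\left(-10,10 \right)} + \left(\left(-3\right) \left(-2\right) + 7\right)\right)^{2} = \left(- \left(-10 + 10\right)^{2} + \left(\left(-3\right) \left(-2\right) + 7\right)\right)^{2} = \left(- 0^{2} + \left(6 + 7\right)\right)^{2} = \left(\left(-1\right) 0 + 13\right)^{2} = \left(0 + 13\right)^{2} = 13^{2} = 169$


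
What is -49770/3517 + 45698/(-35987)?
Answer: -1951792856/126566279 ≈ -15.421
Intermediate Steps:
-49770/3517 + 45698/(-35987) = -49770*1/3517 + 45698*(-1/35987) = -49770/3517 - 45698/35987 = -1951792856/126566279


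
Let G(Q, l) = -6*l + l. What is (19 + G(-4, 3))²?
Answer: 16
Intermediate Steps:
G(Q, l) = -5*l
(19 + G(-4, 3))² = (19 - 5*3)² = (19 - 15)² = 4² = 16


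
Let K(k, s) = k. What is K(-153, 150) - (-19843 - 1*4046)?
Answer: 23736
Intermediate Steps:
K(-153, 150) - (-19843 - 1*4046) = -153 - (-19843 - 1*4046) = -153 - (-19843 - 4046) = -153 - 1*(-23889) = -153 + 23889 = 23736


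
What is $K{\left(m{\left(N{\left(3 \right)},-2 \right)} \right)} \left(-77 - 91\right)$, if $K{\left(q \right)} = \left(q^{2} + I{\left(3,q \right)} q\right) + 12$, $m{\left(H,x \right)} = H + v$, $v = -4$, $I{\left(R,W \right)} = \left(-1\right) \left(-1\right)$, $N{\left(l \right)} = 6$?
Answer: $-3024$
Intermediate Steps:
$I{\left(R,W \right)} = 1$
$m{\left(H,x \right)} = -4 + H$ ($m{\left(H,x \right)} = H - 4 = -4 + H$)
$K{\left(q \right)} = 12 + q + q^{2}$ ($K{\left(q \right)} = \left(q^{2} + 1 q\right) + 12 = \left(q^{2} + q\right) + 12 = \left(q + q^{2}\right) + 12 = 12 + q + q^{2}$)
$K{\left(m{\left(N{\left(3 \right)},-2 \right)} \right)} \left(-77 - 91\right) = \left(12 + \left(-4 + 6\right) + \left(-4 + 6\right)^{2}\right) \left(-77 - 91\right) = \left(12 + 2 + 2^{2}\right) \left(-168\right) = \left(12 + 2 + 4\right) \left(-168\right) = 18 \left(-168\right) = -3024$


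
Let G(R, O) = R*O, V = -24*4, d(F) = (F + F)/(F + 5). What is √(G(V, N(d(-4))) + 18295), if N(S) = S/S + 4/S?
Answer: √18247 ≈ 135.08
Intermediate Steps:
d(F) = 2*F/(5 + F) (d(F) = (2*F)/(5 + F) = 2*F/(5 + F))
N(S) = 1 + 4/S
V = -96
G(R, O) = O*R
√(G(V, N(d(-4))) + 18295) = √(((4 + 2*(-4)/(5 - 4))/((2*(-4)/(5 - 4))))*(-96) + 18295) = √(((4 + 2*(-4)/1)/((2*(-4)/1)))*(-96) + 18295) = √(((4 + 2*(-4)*1)/((2*(-4)*1)))*(-96) + 18295) = √(((4 - 8)/(-8))*(-96) + 18295) = √(-⅛*(-4)*(-96) + 18295) = √((½)*(-96) + 18295) = √(-48 + 18295) = √18247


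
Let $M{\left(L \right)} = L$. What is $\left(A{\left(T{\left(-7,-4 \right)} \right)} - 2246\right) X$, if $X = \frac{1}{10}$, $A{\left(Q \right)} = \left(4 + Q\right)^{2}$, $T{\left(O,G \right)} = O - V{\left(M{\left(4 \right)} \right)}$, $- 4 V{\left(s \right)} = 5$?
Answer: $- \frac{35887}{160} \approx -224.29$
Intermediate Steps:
$V{\left(s \right)} = - \frac{5}{4}$ ($V{\left(s \right)} = \left(- \frac{1}{4}\right) 5 = - \frac{5}{4}$)
$T{\left(O,G \right)} = \frac{5}{4} + O$ ($T{\left(O,G \right)} = O - - \frac{5}{4} = O + \frac{5}{4} = \frac{5}{4} + O$)
$X = \frac{1}{10} \approx 0.1$
$\left(A{\left(T{\left(-7,-4 \right)} \right)} - 2246\right) X = \left(\left(4 + \left(\frac{5}{4} - 7\right)\right)^{2} - 2246\right) \frac{1}{10} = \left(\left(4 - \frac{23}{4}\right)^{2} - 2246\right) \frac{1}{10} = \left(\left(- \frac{7}{4}\right)^{2} - 2246\right) \frac{1}{10} = \left(\frac{49}{16} - 2246\right) \frac{1}{10} = \left(- \frac{35887}{16}\right) \frac{1}{10} = - \frac{35887}{160}$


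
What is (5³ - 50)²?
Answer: 5625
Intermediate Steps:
(5³ - 50)² = (125 - 50)² = 75² = 5625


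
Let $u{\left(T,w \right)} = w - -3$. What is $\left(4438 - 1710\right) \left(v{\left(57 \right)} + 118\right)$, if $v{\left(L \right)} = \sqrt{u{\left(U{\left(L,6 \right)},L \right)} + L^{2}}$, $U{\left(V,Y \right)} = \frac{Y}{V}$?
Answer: $321904 + 2728 \sqrt{3309} \approx 4.7883 \cdot 10^{5}$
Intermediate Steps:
$u{\left(T,w \right)} = 3 + w$ ($u{\left(T,w \right)} = w + 3 = 3 + w$)
$v{\left(L \right)} = \sqrt{3 + L + L^{2}}$ ($v{\left(L \right)} = \sqrt{\left(3 + L\right) + L^{2}} = \sqrt{3 + L + L^{2}}$)
$\left(4438 - 1710\right) \left(v{\left(57 \right)} + 118\right) = \left(4438 - 1710\right) \left(\sqrt{3 + 57 + 57^{2}} + 118\right) = 2728 \left(\sqrt{3 + 57 + 3249} + 118\right) = 2728 \left(\sqrt{3309} + 118\right) = 2728 \left(118 + \sqrt{3309}\right) = 321904 + 2728 \sqrt{3309}$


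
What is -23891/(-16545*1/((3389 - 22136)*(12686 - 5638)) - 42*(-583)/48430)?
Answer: -25479753475307880/539351407061 ≈ -47242.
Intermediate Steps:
-23891/(-16545*1/((3389 - 22136)*(12686 - 5638)) - 42*(-583)/48430) = -23891/(-16545/(7048*(-18747)) + 24486*(1/48430)) = -23891/(-16545/(-132128856) + 12243/24215) = -23891/(-16545*(-1/132128856) + 12243/24215) = -23891/(5515/44042952 + 12243/24215) = -23891/539351407061/1066500082680 = -23891*1066500082680/539351407061 = -25479753475307880/539351407061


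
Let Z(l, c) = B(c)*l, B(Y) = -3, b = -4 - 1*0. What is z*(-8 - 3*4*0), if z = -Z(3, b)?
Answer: -72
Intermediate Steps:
b = -4 (b = -4 + 0 = -4)
Z(l, c) = -3*l
z = 9 (z = -(-3)*3 = -1*(-9) = 9)
z*(-8 - 3*4*0) = 9*(-8 - 3*4*0) = 9*(-8 - 12*0) = 9*(-8 + 0) = 9*(-8) = -72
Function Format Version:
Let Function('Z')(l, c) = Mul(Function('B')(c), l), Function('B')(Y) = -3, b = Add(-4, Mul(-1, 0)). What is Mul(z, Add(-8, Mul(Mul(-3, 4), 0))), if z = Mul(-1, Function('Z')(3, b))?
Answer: -72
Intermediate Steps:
b = -4 (b = Add(-4, 0) = -4)
Function('Z')(l, c) = Mul(-3, l)
z = 9 (z = Mul(-1, Mul(-3, 3)) = Mul(-1, -9) = 9)
Mul(z, Add(-8, Mul(Mul(-3, 4), 0))) = Mul(9, Add(-8, Mul(Mul(-3, 4), 0))) = Mul(9, Add(-8, Mul(-12, 0))) = Mul(9, Add(-8, 0)) = Mul(9, -8) = -72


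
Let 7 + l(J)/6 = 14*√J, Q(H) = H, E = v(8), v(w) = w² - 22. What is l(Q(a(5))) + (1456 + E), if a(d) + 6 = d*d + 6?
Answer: 1876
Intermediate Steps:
a(d) = d² (a(d) = -6 + (d*d + 6) = -6 + (d² + 6) = -6 + (6 + d²) = d²)
v(w) = -22 + w²
E = 42 (E = -22 + 8² = -22 + 64 = 42)
l(J) = -42 + 84*√J (l(J) = -42 + 6*(14*√J) = -42 + 84*√J)
l(Q(a(5))) + (1456 + E) = (-42 + 84*√(5²)) + (1456 + 42) = (-42 + 84*√25) + 1498 = (-42 + 84*5) + 1498 = (-42 + 420) + 1498 = 378 + 1498 = 1876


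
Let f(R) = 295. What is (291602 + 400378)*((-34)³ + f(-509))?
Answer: -26993447820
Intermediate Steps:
(291602 + 400378)*((-34)³ + f(-509)) = (291602 + 400378)*((-34)³ + 295) = 691980*(-39304 + 295) = 691980*(-39009) = -26993447820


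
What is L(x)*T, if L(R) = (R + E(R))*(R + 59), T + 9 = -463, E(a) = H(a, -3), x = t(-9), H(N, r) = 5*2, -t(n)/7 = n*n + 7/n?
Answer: -10597425184/81 ≈ -1.3083e+8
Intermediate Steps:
t(n) = -49/n - 7*n² (t(n) = -7*(n*n + 7/n) = -7*(n² + 7/n) = -49/n - 7*n²)
H(N, r) = 10
x = -5054/9 (x = 7*(-7 - 1*(-9)³)/(-9) = 7*(-⅑)*(-7 - 1*(-729)) = 7*(-⅑)*(-7 + 729) = 7*(-⅑)*722 = -5054/9 ≈ -561.56)
E(a) = 10
T = -472 (T = -9 - 463 = -472)
L(R) = (10 + R)*(59 + R) (L(R) = (R + 10)*(R + 59) = (10 + R)*(59 + R))
L(x)*T = (590 + (-5054/9)² + 69*(-5054/9))*(-472) = (590 + 25542916/81 - 116242/3)*(-472) = (22452172/81)*(-472) = -10597425184/81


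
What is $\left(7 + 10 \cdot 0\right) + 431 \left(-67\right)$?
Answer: $-28870$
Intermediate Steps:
$\left(7 + 10 \cdot 0\right) + 431 \left(-67\right) = \left(7 + 0\right) - 28877 = 7 - 28877 = -28870$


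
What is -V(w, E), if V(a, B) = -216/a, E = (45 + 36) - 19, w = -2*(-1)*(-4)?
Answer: -27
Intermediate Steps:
w = -8 (w = 2*(-4) = -8)
E = 62 (E = 81 - 19 = 62)
-V(w, E) = -(-216)/(-8) = -(-216)*(-1)/8 = -1*27 = -27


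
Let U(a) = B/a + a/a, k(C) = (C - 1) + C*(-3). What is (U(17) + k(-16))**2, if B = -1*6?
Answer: 289444/289 ≈ 1001.5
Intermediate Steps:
B = -6
k(C) = -1 - 2*C (k(C) = (-1 + C) - 3*C = -1 - 2*C)
U(a) = 1 - 6/a (U(a) = -6/a + a/a = -6/a + 1 = 1 - 6/a)
(U(17) + k(-16))**2 = ((-6 + 17)/17 + (-1 - 2*(-16)))**2 = ((1/17)*11 + (-1 + 32))**2 = (11/17 + 31)**2 = (538/17)**2 = 289444/289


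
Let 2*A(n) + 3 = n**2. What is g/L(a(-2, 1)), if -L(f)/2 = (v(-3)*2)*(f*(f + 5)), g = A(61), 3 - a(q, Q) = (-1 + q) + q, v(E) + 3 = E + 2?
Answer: 143/128 ≈ 1.1172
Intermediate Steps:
v(E) = -1 + E (v(E) = -3 + (E + 2) = -3 + (2 + E) = -1 + E)
A(n) = -3/2 + n**2/2
a(q, Q) = 4 - 2*q (a(q, Q) = 3 - ((-1 + q) + q) = 3 - (-1 + 2*q) = 3 + (1 - 2*q) = 4 - 2*q)
g = 1859 (g = -3/2 + (1/2)*61**2 = -3/2 + (1/2)*3721 = -3/2 + 3721/2 = 1859)
L(f) = 16*f*(5 + f) (L(f) = -2*(-1 - 3)*2*f*(f + 5) = -2*(-4*2)*f*(5 + f) = -(-16)*f*(5 + f) = 16*f*(5 + f))
g/L(a(-2, 1)) = 1859/((16*(4 - 2*(-2))*(5 + (4 - 2*(-2))))) = 1859/((16*(4 + 4)*(5 + (4 + 4)))) = 1859/((16*8*(5 + 8))) = 1859/((16*8*13)) = 1859/1664 = 1859*(1/1664) = 143/128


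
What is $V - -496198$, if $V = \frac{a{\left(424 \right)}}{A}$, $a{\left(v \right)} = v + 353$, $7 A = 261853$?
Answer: $\frac{129930940333}{261853} \approx 4.962 \cdot 10^{5}$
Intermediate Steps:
$A = \frac{261853}{7}$ ($A = \frac{1}{7} \cdot 261853 = \frac{261853}{7} \approx 37408.0$)
$a{\left(v \right)} = 353 + v$
$V = \frac{5439}{261853}$ ($V = \frac{353 + 424}{\frac{261853}{7}} = 777 \cdot \frac{7}{261853} = \frac{5439}{261853} \approx 0.020771$)
$V - -496198 = \frac{5439}{261853} - -496198 = \frac{5439}{261853} + 496198 = \frac{129930940333}{261853}$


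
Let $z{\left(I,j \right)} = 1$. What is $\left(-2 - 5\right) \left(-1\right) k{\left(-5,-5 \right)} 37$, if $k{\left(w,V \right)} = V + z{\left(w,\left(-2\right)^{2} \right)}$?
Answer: $-1036$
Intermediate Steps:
$k{\left(w,V \right)} = 1 + V$ ($k{\left(w,V \right)} = V + 1 = 1 + V$)
$\left(-2 - 5\right) \left(-1\right) k{\left(-5,-5 \right)} 37 = \left(-2 - 5\right) \left(-1\right) \left(1 - 5\right) 37 = \left(-7\right) \left(-1\right) \left(-4\right) 37 = 7 \left(-4\right) 37 = \left(-28\right) 37 = -1036$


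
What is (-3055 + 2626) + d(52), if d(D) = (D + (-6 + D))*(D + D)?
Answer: 9763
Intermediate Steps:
d(D) = 2*D*(-6 + 2*D) (d(D) = (-6 + 2*D)*(2*D) = 2*D*(-6 + 2*D))
(-3055 + 2626) + d(52) = (-3055 + 2626) + 4*52*(-3 + 52) = -429 + 4*52*49 = -429 + 10192 = 9763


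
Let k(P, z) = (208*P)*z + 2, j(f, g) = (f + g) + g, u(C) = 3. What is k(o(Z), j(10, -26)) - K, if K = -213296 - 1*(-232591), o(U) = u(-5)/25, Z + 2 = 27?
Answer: -508533/25 ≈ -20341.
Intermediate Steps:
j(f, g) = f + 2*g
Z = 25 (Z = -2 + 27 = 25)
o(U) = 3/25
k(P, z) = 2 + 208*P*z (k(P, z) = 208*P*z + 2 = 2 + 208*P*z)
K = 19295 (K = -213296 + 232591 = 19295)
k(o(Z), j(10, -26)) - K = (2 + 208*(3/25)*(10 + 2*(-26))) - 1*19295 = (2 + 208*(3/25)*(10 - 52)) - 19295 = (2 + 208*(3/25)*(-42)) - 19295 = (2 - 26208/25) - 19295 = -26158/25 - 19295 = -508533/25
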